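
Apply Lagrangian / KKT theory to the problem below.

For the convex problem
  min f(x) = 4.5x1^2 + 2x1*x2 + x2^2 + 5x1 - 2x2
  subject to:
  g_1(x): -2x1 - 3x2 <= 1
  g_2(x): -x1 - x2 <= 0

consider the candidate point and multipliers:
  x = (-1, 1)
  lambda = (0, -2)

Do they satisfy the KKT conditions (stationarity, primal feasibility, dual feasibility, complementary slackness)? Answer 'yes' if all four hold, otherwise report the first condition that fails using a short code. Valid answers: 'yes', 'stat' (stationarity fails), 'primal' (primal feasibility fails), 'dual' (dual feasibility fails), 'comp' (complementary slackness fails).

Gradient of f: grad f(x) = Q x + c = (-2, -2)
Constraint values g_i(x) = a_i^T x - b_i:
  g_1((-1, 1)) = -2
  g_2((-1, 1)) = 0
Stationarity residual: grad f(x) + sum_i lambda_i a_i = (0, 0)
  -> stationarity OK
Primal feasibility (all g_i <= 0): OK
Dual feasibility (all lambda_i >= 0): FAILS
Complementary slackness (lambda_i * g_i(x) = 0 for all i): OK

Verdict: the first failing condition is dual_feasibility -> dual.

dual


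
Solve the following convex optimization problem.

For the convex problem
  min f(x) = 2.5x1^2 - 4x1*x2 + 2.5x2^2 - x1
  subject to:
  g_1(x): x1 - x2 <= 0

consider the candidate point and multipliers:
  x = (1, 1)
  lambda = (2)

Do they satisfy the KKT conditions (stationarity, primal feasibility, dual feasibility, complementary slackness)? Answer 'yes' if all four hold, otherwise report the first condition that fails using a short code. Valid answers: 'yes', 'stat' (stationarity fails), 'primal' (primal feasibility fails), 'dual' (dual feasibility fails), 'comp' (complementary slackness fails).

Gradient of f: grad f(x) = Q x + c = (0, 1)
Constraint values g_i(x) = a_i^T x - b_i:
  g_1((1, 1)) = 0
Stationarity residual: grad f(x) + sum_i lambda_i a_i = (2, -1)
  -> stationarity FAILS
Primal feasibility (all g_i <= 0): OK
Dual feasibility (all lambda_i >= 0): OK
Complementary slackness (lambda_i * g_i(x) = 0 for all i): OK

Verdict: the first failing condition is stationarity -> stat.

stat


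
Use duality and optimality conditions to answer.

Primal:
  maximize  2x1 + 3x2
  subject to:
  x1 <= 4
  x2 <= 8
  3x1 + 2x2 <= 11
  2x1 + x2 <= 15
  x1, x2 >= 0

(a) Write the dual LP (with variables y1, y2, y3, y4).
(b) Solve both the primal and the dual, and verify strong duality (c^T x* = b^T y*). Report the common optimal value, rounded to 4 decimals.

The standard primal-dual pair for 'max c^T x s.t. A x <= b, x >= 0' is:
  Dual:  min b^T y  s.t.  A^T y >= c,  y >= 0.

So the dual LP is:
  minimize  4y1 + 8y2 + 11y3 + 15y4
  subject to:
    y1 + 3y3 + 2y4 >= 2
    y2 + 2y3 + y4 >= 3
    y1, y2, y3, y4 >= 0

Solving the primal: x* = (0, 5.5).
  primal value c^T x* = 16.5.
Solving the dual: y* = (0, 0, 1.5, 0).
  dual value b^T y* = 16.5.
Strong duality: c^T x* = b^T y*. Confirmed.

16.5


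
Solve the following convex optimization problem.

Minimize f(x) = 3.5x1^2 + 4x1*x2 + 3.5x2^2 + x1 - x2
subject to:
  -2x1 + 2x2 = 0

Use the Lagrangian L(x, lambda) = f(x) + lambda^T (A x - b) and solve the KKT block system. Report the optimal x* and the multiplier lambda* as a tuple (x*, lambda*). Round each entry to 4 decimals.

Form the Lagrangian:
  L(x, lambda) = (1/2) x^T Q x + c^T x + lambda^T (A x - b)
Stationarity (grad_x L = 0): Q x + c + A^T lambda = 0.
Primal feasibility: A x = b.

This gives the KKT block system:
  [ Q   A^T ] [ x     ]   [-c ]
  [ A    0  ] [ lambda ] = [ b ]

Solving the linear system:
  x*      = (0, 0)
  lambda* = (0.5)
  f(x*)   = 0

x* = (0, 0), lambda* = (0.5)


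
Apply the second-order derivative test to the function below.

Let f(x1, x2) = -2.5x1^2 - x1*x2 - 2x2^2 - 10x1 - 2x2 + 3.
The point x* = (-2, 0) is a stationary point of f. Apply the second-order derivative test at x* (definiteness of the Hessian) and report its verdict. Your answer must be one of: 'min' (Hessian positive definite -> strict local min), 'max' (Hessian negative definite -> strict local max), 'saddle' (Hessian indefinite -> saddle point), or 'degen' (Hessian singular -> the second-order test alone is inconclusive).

Compute the Hessian H = grad^2 f:
  H = [[-5, -1], [-1, -4]]
Verify stationarity: grad f(x*) = H x* + g = (0, 0).
Eigenvalues of H: -5.618, -3.382.
Both eigenvalues < 0, so H is negative definite -> x* is a strict local max.

max


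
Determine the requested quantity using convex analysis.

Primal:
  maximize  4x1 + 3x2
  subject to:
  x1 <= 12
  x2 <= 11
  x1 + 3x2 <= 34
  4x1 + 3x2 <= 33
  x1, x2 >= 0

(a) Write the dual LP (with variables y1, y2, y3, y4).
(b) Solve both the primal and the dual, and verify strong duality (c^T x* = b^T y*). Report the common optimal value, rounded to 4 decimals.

The standard primal-dual pair for 'max c^T x s.t. A x <= b, x >= 0' is:
  Dual:  min b^T y  s.t.  A^T y >= c,  y >= 0.

So the dual LP is:
  minimize  12y1 + 11y2 + 34y3 + 33y4
  subject to:
    y1 + y3 + 4y4 >= 4
    y2 + 3y3 + 3y4 >= 3
    y1, y2, y3, y4 >= 0

Solving the primal: x* = (8.25, 0).
  primal value c^T x* = 33.
Solving the dual: y* = (0, 0, 0, 1).
  dual value b^T y* = 33.
Strong duality: c^T x* = b^T y*. Confirmed.

33


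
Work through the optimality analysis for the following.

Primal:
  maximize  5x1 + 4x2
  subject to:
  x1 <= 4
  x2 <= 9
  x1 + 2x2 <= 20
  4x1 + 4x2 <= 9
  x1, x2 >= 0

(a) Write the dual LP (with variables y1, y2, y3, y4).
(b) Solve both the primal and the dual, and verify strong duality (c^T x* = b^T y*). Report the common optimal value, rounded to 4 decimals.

The standard primal-dual pair for 'max c^T x s.t. A x <= b, x >= 0' is:
  Dual:  min b^T y  s.t.  A^T y >= c,  y >= 0.

So the dual LP is:
  minimize  4y1 + 9y2 + 20y3 + 9y4
  subject to:
    y1 + y3 + 4y4 >= 5
    y2 + 2y3 + 4y4 >= 4
    y1, y2, y3, y4 >= 0

Solving the primal: x* = (2.25, 0).
  primal value c^T x* = 11.25.
Solving the dual: y* = (0, 0, 0, 1.25).
  dual value b^T y* = 11.25.
Strong duality: c^T x* = b^T y*. Confirmed.

11.25


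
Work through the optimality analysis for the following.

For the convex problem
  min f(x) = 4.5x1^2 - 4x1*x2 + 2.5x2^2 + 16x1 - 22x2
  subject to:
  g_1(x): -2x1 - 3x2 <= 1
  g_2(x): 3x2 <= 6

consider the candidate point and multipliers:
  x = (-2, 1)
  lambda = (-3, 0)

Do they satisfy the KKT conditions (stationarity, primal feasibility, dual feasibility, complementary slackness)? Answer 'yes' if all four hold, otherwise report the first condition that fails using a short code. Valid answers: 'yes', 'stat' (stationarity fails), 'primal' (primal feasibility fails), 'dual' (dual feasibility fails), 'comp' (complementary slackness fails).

Gradient of f: grad f(x) = Q x + c = (-6, -9)
Constraint values g_i(x) = a_i^T x - b_i:
  g_1((-2, 1)) = 0
  g_2((-2, 1)) = -3
Stationarity residual: grad f(x) + sum_i lambda_i a_i = (0, 0)
  -> stationarity OK
Primal feasibility (all g_i <= 0): OK
Dual feasibility (all lambda_i >= 0): FAILS
Complementary slackness (lambda_i * g_i(x) = 0 for all i): OK

Verdict: the first failing condition is dual_feasibility -> dual.

dual


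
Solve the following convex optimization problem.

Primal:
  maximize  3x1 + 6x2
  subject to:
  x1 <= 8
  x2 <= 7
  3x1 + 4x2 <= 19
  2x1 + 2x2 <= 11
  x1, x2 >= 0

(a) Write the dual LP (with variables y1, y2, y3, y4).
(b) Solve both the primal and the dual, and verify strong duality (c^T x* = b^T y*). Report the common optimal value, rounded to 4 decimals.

The standard primal-dual pair for 'max c^T x s.t. A x <= b, x >= 0' is:
  Dual:  min b^T y  s.t.  A^T y >= c,  y >= 0.

So the dual LP is:
  minimize  8y1 + 7y2 + 19y3 + 11y4
  subject to:
    y1 + 3y3 + 2y4 >= 3
    y2 + 4y3 + 2y4 >= 6
    y1, y2, y3, y4 >= 0

Solving the primal: x* = (0, 4.75).
  primal value c^T x* = 28.5.
Solving the dual: y* = (0, 0, 1.5, 0).
  dual value b^T y* = 28.5.
Strong duality: c^T x* = b^T y*. Confirmed.

28.5


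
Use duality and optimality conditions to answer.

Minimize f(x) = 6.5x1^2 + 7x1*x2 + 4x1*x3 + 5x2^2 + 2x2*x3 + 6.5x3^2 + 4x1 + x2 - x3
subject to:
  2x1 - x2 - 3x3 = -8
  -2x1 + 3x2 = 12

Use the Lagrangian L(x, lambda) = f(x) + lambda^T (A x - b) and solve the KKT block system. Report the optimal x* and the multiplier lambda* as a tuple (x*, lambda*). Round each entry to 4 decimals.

Form the Lagrangian:
  L(x, lambda) = (1/2) x^T Q x + c^T x + lambda^T (A x - b)
Stationarity (grad_x L = 0): Q x + c + A^T lambda = 0.
Primal feasibility: A x = b.

This gives the KKT block system:
  [ Q   A^T ] [ x     ]   [-c ]
  [ A    0  ] [ lambda ] = [ b ]

Solving the linear system:
  x*      = (-2.2666, 2.489, 0.326)
  lambda* = (-0.2836, -3.653)
  f(x*)   = 17.3321

x* = (-2.2666, 2.489, 0.326), lambda* = (-0.2836, -3.653)


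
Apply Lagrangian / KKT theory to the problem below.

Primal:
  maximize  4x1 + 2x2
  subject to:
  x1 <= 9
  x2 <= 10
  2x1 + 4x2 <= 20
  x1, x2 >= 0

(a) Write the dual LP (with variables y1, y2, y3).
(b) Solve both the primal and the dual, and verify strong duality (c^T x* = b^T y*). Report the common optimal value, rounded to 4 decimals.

The standard primal-dual pair for 'max c^T x s.t. A x <= b, x >= 0' is:
  Dual:  min b^T y  s.t.  A^T y >= c,  y >= 0.

So the dual LP is:
  minimize  9y1 + 10y2 + 20y3
  subject to:
    y1 + 2y3 >= 4
    y2 + 4y3 >= 2
    y1, y2, y3 >= 0

Solving the primal: x* = (9, 0.5).
  primal value c^T x* = 37.
Solving the dual: y* = (3, 0, 0.5).
  dual value b^T y* = 37.
Strong duality: c^T x* = b^T y*. Confirmed.

37


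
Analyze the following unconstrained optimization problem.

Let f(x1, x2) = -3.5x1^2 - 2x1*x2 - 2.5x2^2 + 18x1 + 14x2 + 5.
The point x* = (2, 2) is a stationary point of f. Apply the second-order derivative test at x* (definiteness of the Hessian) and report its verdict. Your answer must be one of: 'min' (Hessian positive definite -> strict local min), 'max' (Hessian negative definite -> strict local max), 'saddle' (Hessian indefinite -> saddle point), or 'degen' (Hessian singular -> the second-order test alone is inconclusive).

Compute the Hessian H = grad^2 f:
  H = [[-7, -2], [-2, -5]]
Verify stationarity: grad f(x*) = H x* + g = (0, 0).
Eigenvalues of H: -8.2361, -3.7639.
Both eigenvalues < 0, so H is negative definite -> x* is a strict local max.

max


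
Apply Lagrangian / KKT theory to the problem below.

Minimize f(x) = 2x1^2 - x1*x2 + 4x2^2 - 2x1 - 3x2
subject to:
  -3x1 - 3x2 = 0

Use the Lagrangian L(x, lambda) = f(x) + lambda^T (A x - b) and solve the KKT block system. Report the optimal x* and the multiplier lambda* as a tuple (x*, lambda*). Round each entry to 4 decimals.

Form the Lagrangian:
  L(x, lambda) = (1/2) x^T Q x + c^T x + lambda^T (A x - b)
Stationarity (grad_x L = 0): Q x + c + A^T lambda = 0.
Primal feasibility: A x = b.

This gives the KKT block system:
  [ Q   A^T ] [ x     ]   [-c ]
  [ A    0  ] [ lambda ] = [ b ]

Solving the linear system:
  x*      = (-0.0714, 0.0714)
  lambda* = (-0.7857)
  f(x*)   = -0.0357

x* = (-0.0714, 0.0714), lambda* = (-0.7857)


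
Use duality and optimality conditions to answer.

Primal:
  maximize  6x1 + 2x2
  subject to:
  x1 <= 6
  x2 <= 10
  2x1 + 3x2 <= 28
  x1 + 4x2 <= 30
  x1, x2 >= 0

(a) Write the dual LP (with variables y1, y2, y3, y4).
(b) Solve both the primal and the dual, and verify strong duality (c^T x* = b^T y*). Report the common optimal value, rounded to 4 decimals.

The standard primal-dual pair for 'max c^T x s.t. A x <= b, x >= 0' is:
  Dual:  min b^T y  s.t.  A^T y >= c,  y >= 0.

So the dual LP is:
  minimize  6y1 + 10y2 + 28y3 + 30y4
  subject to:
    y1 + 2y3 + y4 >= 6
    y2 + 3y3 + 4y4 >= 2
    y1, y2, y3, y4 >= 0

Solving the primal: x* = (6, 5.3333).
  primal value c^T x* = 46.6667.
Solving the dual: y* = (4.6667, 0, 0.6667, 0).
  dual value b^T y* = 46.6667.
Strong duality: c^T x* = b^T y*. Confirmed.

46.6667


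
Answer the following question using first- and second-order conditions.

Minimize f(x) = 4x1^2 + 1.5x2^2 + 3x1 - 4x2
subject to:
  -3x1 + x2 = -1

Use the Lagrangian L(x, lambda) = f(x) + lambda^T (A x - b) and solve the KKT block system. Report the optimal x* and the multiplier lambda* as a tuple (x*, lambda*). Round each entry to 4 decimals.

Form the Lagrangian:
  L(x, lambda) = (1/2) x^T Q x + c^T x + lambda^T (A x - b)
Stationarity (grad_x L = 0): Q x + c + A^T lambda = 0.
Primal feasibility: A x = b.

This gives the KKT block system:
  [ Q   A^T ] [ x     ]   [-c ]
  [ A    0  ] [ lambda ] = [ b ]

Solving the linear system:
  x*      = (0.5143, 0.5429)
  lambda* = (2.3714)
  f(x*)   = 0.8714

x* = (0.5143, 0.5429), lambda* = (2.3714)


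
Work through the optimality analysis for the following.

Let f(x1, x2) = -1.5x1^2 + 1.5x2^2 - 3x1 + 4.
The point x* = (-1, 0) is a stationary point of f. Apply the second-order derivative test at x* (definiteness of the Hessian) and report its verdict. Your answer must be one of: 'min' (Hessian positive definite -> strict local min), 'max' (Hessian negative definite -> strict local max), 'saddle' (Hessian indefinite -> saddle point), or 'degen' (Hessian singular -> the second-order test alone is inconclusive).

Compute the Hessian H = grad^2 f:
  H = [[-3, 0], [0, 3]]
Verify stationarity: grad f(x*) = H x* + g = (0, 0).
Eigenvalues of H: -3, 3.
Eigenvalues have mixed signs, so H is indefinite -> x* is a saddle point.

saddle


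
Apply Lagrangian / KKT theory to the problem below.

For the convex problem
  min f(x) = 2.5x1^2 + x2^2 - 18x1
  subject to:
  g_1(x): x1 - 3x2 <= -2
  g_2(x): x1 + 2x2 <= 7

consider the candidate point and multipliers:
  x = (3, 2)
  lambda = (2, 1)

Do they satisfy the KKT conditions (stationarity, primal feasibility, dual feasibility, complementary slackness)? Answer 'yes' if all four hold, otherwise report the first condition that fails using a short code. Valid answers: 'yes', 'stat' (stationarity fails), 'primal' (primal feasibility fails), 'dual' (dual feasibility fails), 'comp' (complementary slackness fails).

Gradient of f: grad f(x) = Q x + c = (-3, 4)
Constraint values g_i(x) = a_i^T x - b_i:
  g_1((3, 2)) = -1
  g_2((3, 2)) = 0
Stationarity residual: grad f(x) + sum_i lambda_i a_i = (0, 0)
  -> stationarity OK
Primal feasibility (all g_i <= 0): OK
Dual feasibility (all lambda_i >= 0): OK
Complementary slackness (lambda_i * g_i(x) = 0 for all i): FAILS

Verdict: the first failing condition is complementary_slackness -> comp.

comp


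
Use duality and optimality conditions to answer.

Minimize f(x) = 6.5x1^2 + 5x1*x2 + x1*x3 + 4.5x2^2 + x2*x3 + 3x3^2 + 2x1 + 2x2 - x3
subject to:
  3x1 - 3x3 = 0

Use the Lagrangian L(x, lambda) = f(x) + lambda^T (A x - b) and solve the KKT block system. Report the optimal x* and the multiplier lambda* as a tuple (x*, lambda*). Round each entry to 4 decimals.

Form the Lagrangian:
  L(x, lambda) = (1/2) x^T Q x + c^T x + lambda^T (A x - b)
Stationarity (grad_x L = 0): Q x + c + A^T lambda = 0.
Primal feasibility: A x = b.

This gives the KKT block system:
  [ Q   A^T ] [ x     ]   [-c ]
  [ A    0  ] [ lambda ] = [ b ]

Solving the linear system:
  x*      = (0.0196, -0.2353, 0.0196)
  lambda* = (-0.366)
  f(x*)   = -0.2255

x* = (0.0196, -0.2353, 0.0196), lambda* = (-0.366)


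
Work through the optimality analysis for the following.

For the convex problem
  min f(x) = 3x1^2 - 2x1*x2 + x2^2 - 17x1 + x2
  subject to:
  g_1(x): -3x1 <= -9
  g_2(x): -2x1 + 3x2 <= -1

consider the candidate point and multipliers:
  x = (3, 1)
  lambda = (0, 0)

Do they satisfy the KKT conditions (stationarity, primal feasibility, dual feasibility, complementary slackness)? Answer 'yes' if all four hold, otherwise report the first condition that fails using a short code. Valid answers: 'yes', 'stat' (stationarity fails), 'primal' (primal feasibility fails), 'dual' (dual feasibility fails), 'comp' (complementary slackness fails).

Gradient of f: grad f(x) = Q x + c = (-1, -3)
Constraint values g_i(x) = a_i^T x - b_i:
  g_1((3, 1)) = 0
  g_2((3, 1)) = -2
Stationarity residual: grad f(x) + sum_i lambda_i a_i = (-1, -3)
  -> stationarity FAILS
Primal feasibility (all g_i <= 0): OK
Dual feasibility (all lambda_i >= 0): OK
Complementary slackness (lambda_i * g_i(x) = 0 for all i): OK

Verdict: the first failing condition is stationarity -> stat.

stat


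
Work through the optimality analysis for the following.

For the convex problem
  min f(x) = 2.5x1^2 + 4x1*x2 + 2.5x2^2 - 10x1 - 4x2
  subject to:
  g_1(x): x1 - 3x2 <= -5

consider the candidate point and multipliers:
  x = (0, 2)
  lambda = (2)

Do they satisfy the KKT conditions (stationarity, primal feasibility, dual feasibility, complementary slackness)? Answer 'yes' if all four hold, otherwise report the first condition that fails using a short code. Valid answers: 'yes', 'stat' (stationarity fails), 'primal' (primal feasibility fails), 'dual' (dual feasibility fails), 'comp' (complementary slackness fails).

Gradient of f: grad f(x) = Q x + c = (-2, 6)
Constraint values g_i(x) = a_i^T x - b_i:
  g_1((0, 2)) = -1
Stationarity residual: grad f(x) + sum_i lambda_i a_i = (0, 0)
  -> stationarity OK
Primal feasibility (all g_i <= 0): OK
Dual feasibility (all lambda_i >= 0): OK
Complementary slackness (lambda_i * g_i(x) = 0 for all i): FAILS

Verdict: the first failing condition is complementary_slackness -> comp.

comp


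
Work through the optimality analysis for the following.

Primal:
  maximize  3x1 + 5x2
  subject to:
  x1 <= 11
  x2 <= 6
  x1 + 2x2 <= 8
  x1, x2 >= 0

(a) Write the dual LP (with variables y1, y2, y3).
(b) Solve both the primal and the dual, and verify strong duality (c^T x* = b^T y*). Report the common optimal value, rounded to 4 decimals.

The standard primal-dual pair for 'max c^T x s.t. A x <= b, x >= 0' is:
  Dual:  min b^T y  s.t.  A^T y >= c,  y >= 0.

So the dual LP is:
  minimize  11y1 + 6y2 + 8y3
  subject to:
    y1 + y3 >= 3
    y2 + 2y3 >= 5
    y1, y2, y3 >= 0

Solving the primal: x* = (8, 0).
  primal value c^T x* = 24.
Solving the dual: y* = (0, 0, 3).
  dual value b^T y* = 24.
Strong duality: c^T x* = b^T y*. Confirmed.

24


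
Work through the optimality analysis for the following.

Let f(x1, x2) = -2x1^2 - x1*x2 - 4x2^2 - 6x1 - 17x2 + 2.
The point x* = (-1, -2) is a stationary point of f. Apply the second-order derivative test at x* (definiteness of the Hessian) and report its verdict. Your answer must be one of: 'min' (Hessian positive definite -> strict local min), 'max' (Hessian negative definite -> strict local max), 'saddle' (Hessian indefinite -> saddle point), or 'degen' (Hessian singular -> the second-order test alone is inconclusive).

Compute the Hessian H = grad^2 f:
  H = [[-4, -1], [-1, -8]]
Verify stationarity: grad f(x*) = H x* + g = (0, 0).
Eigenvalues of H: -8.2361, -3.7639.
Both eigenvalues < 0, so H is negative definite -> x* is a strict local max.

max


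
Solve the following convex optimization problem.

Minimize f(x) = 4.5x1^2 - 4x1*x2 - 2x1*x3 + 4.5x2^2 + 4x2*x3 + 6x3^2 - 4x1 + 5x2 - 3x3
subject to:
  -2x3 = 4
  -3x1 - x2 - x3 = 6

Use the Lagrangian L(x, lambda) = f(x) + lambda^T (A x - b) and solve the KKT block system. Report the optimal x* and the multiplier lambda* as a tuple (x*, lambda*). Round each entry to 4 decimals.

Form the Lagrangian:
  L(x, lambda) = (1/2) x^T Q x + c^T x + lambda^T (A x - b)
Stationarity (grad_x L = 0): Q x + c + A^T lambda = 0.
Primal feasibility: A x = b.

This gives the KKT block system:
  [ Q   A^T ] [ x     ]   [-c ]
  [ A    0  ] [ lambda ] = [ b ]

Solving the linear system:
  x*      = (-1.1667, -0.5, -2)
  lambda* = (-11.9167, -2.8333)
  f(x*)   = 36.4167

x* = (-1.1667, -0.5, -2), lambda* = (-11.9167, -2.8333)


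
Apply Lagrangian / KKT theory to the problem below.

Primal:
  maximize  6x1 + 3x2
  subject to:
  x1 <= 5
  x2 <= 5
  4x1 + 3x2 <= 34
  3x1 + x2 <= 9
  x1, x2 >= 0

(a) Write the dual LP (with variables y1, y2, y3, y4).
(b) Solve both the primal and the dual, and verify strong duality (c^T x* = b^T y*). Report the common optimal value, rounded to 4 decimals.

The standard primal-dual pair for 'max c^T x s.t. A x <= b, x >= 0' is:
  Dual:  min b^T y  s.t.  A^T y >= c,  y >= 0.

So the dual LP is:
  minimize  5y1 + 5y2 + 34y3 + 9y4
  subject to:
    y1 + 4y3 + 3y4 >= 6
    y2 + 3y3 + y4 >= 3
    y1, y2, y3, y4 >= 0

Solving the primal: x* = (1.3333, 5).
  primal value c^T x* = 23.
Solving the dual: y* = (0, 1, 0, 2).
  dual value b^T y* = 23.
Strong duality: c^T x* = b^T y*. Confirmed.

23


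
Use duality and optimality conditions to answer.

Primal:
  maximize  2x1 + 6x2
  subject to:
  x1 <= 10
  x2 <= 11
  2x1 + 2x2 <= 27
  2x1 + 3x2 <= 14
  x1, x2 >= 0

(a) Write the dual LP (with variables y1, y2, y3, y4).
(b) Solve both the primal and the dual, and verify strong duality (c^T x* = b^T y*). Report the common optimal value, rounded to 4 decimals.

The standard primal-dual pair for 'max c^T x s.t. A x <= b, x >= 0' is:
  Dual:  min b^T y  s.t.  A^T y >= c,  y >= 0.

So the dual LP is:
  minimize  10y1 + 11y2 + 27y3 + 14y4
  subject to:
    y1 + 2y3 + 2y4 >= 2
    y2 + 2y3 + 3y4 >= 6
    y1, y2, y3, y4 >= 0

Solving the primal: x* = (0, 4.6667).
  primal value c^T x* = 28.
Solving the dual: y* = (0, 0, 0, 2).
  dual value b^T y* = 28.
Strong duality: c^T x* = b^T y*. Confirmed.

28


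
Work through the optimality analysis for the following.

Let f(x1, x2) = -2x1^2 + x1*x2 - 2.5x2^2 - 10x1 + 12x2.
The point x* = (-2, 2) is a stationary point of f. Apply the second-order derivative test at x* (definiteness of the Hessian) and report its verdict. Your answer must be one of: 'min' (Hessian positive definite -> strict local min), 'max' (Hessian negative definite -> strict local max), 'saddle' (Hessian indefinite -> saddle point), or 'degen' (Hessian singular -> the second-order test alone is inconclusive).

Compute the Hessian H = grad^2 f:
  H = [[-4, 1], [1, -5]]
Verify stationarity: grad f(x*) = H x* + g = (0, 0).
Eigenvalues of H: -5.618, -3.382.
Both eigenvalues < 0, so H is negative definite -> x* is a strict local max.

max


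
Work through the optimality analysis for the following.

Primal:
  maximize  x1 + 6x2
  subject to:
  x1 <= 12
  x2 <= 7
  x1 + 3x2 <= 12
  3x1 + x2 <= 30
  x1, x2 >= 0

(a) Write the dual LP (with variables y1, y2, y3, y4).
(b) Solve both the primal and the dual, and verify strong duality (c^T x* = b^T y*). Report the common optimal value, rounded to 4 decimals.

The standard primal-dual pair for 'max c^T x s.t. A x <= b, x >= 0' is:
  Dual:  min b^T y  s.t.  A^T y >= c,  y >= 0.

So the dual LP is:
  minimize  12y1 + 7y2 + 12y3 + 30y4
  subject to:
    y1 + y3 + 3y4 >= 1
    y2 + 3y3 + y4 >= 6
    y1, y2, y3, y4 >= 0

Solving the primal: x* = (0, 4).
  primal value c^T x* = 24.
Solving the dual: y* = (0, 0, 2, 0).
  dual value b^T y* = 24.
Strong duality: c^T x* = b^T y*. Confirmed.

24


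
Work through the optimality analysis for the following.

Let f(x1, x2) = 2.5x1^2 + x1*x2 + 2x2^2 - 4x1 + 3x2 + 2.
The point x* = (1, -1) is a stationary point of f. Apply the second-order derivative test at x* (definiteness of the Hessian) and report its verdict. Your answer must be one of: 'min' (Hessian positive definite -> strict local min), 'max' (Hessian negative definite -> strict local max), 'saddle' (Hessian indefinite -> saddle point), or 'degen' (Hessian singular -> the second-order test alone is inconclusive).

Compute the Hessian H = grad^2 f:
  H = [[5, 1], [1, 4]]
Verify stationarity: grad f(x*) = H x* + g = (0, 0).
Eigenvalues of H: 3.382, 5.618.
Both eigenvalues > 0, so H is positive definite -> x* is a strict local min.

min


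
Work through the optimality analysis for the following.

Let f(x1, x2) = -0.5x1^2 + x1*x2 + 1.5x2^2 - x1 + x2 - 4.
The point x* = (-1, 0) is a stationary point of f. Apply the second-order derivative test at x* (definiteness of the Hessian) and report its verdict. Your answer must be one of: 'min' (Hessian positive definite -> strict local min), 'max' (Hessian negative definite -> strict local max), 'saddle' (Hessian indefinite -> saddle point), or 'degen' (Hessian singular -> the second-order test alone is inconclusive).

Compute the Hessian H = grad^2 f:
  H = [[-1, 1], [1, 3]]
Verify stationarity: grad f(x*) = H x* + g = (0, 0).
Eigenvalues of H: -1.2361, 3.2361.
Eigenvalues have mixed signs, so H is indefinite -> x* is a saddle point.

saddle


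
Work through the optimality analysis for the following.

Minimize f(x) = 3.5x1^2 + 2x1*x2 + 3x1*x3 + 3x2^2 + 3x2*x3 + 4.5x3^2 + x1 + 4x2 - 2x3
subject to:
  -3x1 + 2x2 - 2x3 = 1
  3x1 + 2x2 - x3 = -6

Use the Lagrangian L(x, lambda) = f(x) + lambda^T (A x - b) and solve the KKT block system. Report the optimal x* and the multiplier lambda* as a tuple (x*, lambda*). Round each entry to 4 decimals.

Form the Lagrangian:
  L(x, lambda) = (1/2) x^T Q x + c^T x + lambda^T (A x - b)
Stationarity (grad_x L = 0): Q x + c + A^T lambda = 0.
Primal feasibility: A x = b.

This gives the KKT block system:
  [ Q   A^T ] [ x     ]   [-c ]
  [ A    0  ] [ lambda ] = [ b ]

Solving the linear system:
  x*      = (-1.2953, -0.6713, 0.7716)
  lambda* = (-1.1066, 1.2583)
  f(x*)   = 1.5662

x* = (-1.2953, -0.6713, 0.7716), lambda* = (-1.1066, 1.2583)


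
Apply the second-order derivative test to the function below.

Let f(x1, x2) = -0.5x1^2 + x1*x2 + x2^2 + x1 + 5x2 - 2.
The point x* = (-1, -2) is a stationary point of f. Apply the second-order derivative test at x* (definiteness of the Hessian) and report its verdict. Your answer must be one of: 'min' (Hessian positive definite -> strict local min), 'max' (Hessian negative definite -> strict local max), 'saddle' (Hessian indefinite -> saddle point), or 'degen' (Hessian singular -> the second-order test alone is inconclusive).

Compute the Hessian H = grad^2 f:
  H = [[-1, 1], [1, 2]]
Verify stationarity: grad f(x*) = H x* + g = (0, 0).
Eigenvalues of H: -1.3028, 2.3028.
Eigenvalues have mixed signs, so H is indefinite -> x* is a saddle point.

saddle


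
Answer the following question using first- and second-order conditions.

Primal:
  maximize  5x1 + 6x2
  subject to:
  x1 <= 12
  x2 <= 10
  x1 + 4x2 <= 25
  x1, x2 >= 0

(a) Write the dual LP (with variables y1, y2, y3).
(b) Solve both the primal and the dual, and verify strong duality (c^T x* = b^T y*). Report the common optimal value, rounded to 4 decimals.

The standard primal-dual pair for 'max c^T x s.t. A x <= b, x >= 0' is:
  Dual:  min b^T y  s.t.  A^T y >= c,  y >= 0.

So the dual LP is:
  minimize  12y1 + 10y2 + 25y3
  subject to:
    y1 + y3 >= 5
    y2 + 4y3 >= 6
    y1, y2, y3 >= 0

Solving the primal: x* = (12, 3.25).
  primal value c^T x* = 79.5.
Solving the dual: y* = (3.5, 0, 1.5).
  dual value b^T y* = 79.5.
Strong duality: c^T x* = b^T y*. Confirmed.

79.5


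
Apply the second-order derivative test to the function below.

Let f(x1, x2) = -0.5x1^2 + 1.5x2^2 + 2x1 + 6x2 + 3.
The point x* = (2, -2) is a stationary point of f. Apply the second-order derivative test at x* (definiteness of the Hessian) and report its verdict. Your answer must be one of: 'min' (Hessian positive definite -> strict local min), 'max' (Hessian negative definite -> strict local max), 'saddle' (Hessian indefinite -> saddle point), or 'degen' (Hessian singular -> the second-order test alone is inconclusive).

Compute the Hessian H = grad^2 f:
  H = [[-1, 0], [0, 3]]
Verify stationarity: grad f(x*) = H x* + g = (0, 0).
Eigenvalues of H: -1, 3.
Eigenvalues have mixed signs, so H is indefinite -> x* is a saddle point.

saddle


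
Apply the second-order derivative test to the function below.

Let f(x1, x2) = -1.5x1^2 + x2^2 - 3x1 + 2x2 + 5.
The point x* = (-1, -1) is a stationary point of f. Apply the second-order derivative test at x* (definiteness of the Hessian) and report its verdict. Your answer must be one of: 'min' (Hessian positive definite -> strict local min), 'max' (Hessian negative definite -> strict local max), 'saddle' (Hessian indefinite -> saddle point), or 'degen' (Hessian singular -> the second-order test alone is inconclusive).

Compute the Hessian H = grad^2 f:
  H = [[-3, 0], [0, 2]]
Verify stationarity: grad f(x*) = H x* + g = (0, 0).
Eigenvalues of H: -3, 2.
Eigenvalues have mixed signs, so H is indefinite -> x* is a saddle point.

saddle


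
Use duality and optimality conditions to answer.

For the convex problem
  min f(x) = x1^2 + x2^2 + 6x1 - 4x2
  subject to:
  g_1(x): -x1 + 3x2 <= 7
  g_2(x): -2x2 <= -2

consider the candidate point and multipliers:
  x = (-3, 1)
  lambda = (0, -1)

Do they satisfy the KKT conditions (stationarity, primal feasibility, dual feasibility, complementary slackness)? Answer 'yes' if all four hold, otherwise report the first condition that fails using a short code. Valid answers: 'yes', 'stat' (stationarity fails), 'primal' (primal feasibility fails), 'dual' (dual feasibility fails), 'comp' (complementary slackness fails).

Gradient of f: grad f(x) = Q x + c = (0, -2)
Constraint values g_i(x) = a_i^T x - b_i:
  g_1((-3, 1)) = -1
  g_2((-3, 1)) = 0
Stationarity residual: grad f(x) + sum_i lambda_i a_i = (0, 0)
  -> stationarity OK
Primal feasibility (all g_i <= 0): OK
Dual feasibility (all lambda_i >= 0): FAILS
Complementary slackness (lambda_i * g_i(x) = 0 for all i): OK

Verdict: the first failing condition is dual_feasibility -> dual.

dual


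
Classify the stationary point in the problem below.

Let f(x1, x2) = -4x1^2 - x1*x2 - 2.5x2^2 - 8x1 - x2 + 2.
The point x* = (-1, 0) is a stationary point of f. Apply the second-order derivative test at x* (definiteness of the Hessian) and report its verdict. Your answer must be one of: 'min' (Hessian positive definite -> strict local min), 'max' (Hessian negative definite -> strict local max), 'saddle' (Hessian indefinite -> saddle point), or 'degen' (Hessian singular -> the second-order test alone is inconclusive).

Compute the Hessian H = grad^2 f:
  H = [[-8, -1], [-1, -5]]
Verify stationarity: grad f(x*) = H x* + g = (0, 0).
Eigenvalues of H: -8.3028, -4.6972.
Both eigenvalues < 0, so H is negative definite -> x* is a strict local max.

max


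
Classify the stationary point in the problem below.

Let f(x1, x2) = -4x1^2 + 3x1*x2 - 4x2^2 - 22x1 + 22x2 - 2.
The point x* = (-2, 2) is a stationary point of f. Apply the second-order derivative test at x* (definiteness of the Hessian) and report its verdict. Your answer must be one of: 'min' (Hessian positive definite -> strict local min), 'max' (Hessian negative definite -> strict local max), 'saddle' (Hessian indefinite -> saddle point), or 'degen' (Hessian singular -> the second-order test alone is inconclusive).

Compute the Hessian H = grad^2 f:
  H = [[-8, 3], [3, -8]]
Verify stationarity: grad f(x*) = H x* + g = (0, 0).
Eigenvalues of H: -11, -5.
Both eigenvalues < 0, so H is negative definite -> x* is a strict local max.

max


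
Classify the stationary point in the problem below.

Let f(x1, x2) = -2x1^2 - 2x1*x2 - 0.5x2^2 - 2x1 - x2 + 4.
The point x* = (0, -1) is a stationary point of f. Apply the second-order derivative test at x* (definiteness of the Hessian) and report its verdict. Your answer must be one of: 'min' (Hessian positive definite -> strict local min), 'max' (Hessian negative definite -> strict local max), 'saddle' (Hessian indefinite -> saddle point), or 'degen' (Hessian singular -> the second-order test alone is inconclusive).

Compute the Hessian H = grad^2 f:
  H = [[-4, -2], [-2, -1]]
Verify stationarity: grad f(x*) = H x* + g = (0, 0).
Eigenvalues of H: -5, 0.
H has a zero eigenvalue (singular; negative semidefinite but not definite), so H is neither positive definite, negative definite, nor indefinite. The second-order test alone is inconclusive -> degen.
(Indeed, f is constant along the null direction of H through x*, so x* is not a strict local extremum.)

degen


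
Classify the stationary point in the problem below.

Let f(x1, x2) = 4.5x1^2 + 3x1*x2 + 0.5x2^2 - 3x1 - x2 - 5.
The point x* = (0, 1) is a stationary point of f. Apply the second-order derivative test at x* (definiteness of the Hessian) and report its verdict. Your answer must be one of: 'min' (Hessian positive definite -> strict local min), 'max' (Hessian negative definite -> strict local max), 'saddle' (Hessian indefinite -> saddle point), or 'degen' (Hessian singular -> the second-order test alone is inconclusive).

Compute the Hessian H = grad^2 f:
  H = [[9, 3], [3, 1]]
Verify stationarity: grad f(x*) = H x* + g = (0, 0).
Eigenvalues of H: 0, 10.
H has a zero eigenvalue (singular; positive semidefinite but not definite), so H is neither positive definite, negative definite, nor indefinite. The second-order test alone is inconclusive -> degen.
(Indeed, f is constant along the null direction of H through x*, so x* is not a strict local extremum.)

degen


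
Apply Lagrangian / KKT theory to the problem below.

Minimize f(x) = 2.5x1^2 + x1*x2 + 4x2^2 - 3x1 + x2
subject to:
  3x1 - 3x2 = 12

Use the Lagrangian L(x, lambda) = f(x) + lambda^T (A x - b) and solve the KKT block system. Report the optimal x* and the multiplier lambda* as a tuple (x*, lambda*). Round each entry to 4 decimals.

Form the Lagrangian:
  L(x, lambda) = (1/2) x^T Q x + c^T x + lambda^T (A x - b)
Stationarity (grad_x L = 0): Q x + c + A^T lambda = 0.
Primal feasibility: A x = b.

This gives the KKT block system:
  [ Q   A^T ] [ x     ]   [-c ]
  [ A    0  ] [ lambda ] = [ b ]

Solving the linear system:
  x*      = (2.5333, -1.4667)
  lambda* = (-2.7333)
  f(x*)   = 11.8667

x* = (2.5333, -1.4667), lambda* = (-2.7333)


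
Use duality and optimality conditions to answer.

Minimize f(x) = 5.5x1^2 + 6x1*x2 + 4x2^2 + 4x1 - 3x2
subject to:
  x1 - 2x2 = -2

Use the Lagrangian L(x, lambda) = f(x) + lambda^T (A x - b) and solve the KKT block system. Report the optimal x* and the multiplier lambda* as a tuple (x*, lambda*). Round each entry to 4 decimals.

Form the Lagrangian:
  L(x, lambda) = (1/2) x^T Q x + c^T x + lambda^T (A x - b)
Stationarity (grad_x L = 0): Q x + c + A^T lambda = 0.
Primal feasibility: A x = b.

This gives the KKT block system:
  [ Q   A^T ] [ x     ]   [-c ]
  [ A    0  ] [ lambda ] = [ b ]

Solving the linear system:
  x*      = (-0.6579, 0.6711)
  lambda* = (-0.7895)
  f(x*)   = -3.1118

x* = (-0.6579, 0.6711), lambda* = (-0.7895)


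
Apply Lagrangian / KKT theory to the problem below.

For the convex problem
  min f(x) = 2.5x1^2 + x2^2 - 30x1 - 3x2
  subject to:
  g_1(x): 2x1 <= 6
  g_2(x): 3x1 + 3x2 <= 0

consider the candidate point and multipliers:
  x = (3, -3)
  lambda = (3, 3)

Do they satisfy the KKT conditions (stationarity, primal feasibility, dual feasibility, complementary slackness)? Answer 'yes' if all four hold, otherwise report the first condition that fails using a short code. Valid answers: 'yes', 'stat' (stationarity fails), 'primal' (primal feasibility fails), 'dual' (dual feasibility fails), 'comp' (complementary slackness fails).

Gradient of f: grad f(x) = Q x + c = (-15, -9)
Constraint values g_i(x) = a_i^T x - b_i:
  g_1((3, -3)) = 0
  g_2((3, -3)) = 0
Stationarity residual: grad f(x) + sum_i lambda_i a_i = (0, 0)
  -> stationarity OK
Primal feasibility (all g_i <= 0): OK
Dual feasibility (all lambda_i >= 0): OK
Complementary slackness (lambda_i * g_i(x) = 0 for all i): OK

Verdict: yes, KKT holds.

yes


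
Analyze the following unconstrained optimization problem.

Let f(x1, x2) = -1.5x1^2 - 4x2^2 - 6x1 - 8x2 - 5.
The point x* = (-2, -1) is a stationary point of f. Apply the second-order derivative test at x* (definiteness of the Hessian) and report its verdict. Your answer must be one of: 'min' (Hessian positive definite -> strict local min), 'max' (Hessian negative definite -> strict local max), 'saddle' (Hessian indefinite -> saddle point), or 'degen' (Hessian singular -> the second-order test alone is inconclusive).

Compute the Hessian H = grad^2 f:
  H = [[-3, 0], [0, -8]]
Verify stationarity: grad f(x*) = H x* + g = (0, 0).
Eigenvalues of H: -8, -3.
Both eigenvalues < 0, so H is negative definite -> x* is a strict local max.

max


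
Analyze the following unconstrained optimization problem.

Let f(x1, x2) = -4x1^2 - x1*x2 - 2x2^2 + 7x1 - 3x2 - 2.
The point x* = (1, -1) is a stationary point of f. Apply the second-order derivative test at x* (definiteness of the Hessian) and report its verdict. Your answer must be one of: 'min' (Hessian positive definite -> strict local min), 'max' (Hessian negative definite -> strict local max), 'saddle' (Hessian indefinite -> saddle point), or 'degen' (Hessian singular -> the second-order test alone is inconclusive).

Compute the Hessian H = grad^2 f:
  H = [[-8, -1], [-1, -4]]
Verify stationarity: grad f(x*) = H x* + g = (0, 0).
Eigenvalues of H: -8.2361, -3.7639.
Both eigenvalues < 0, so H is negative definite -> x* is a strict local max.

max


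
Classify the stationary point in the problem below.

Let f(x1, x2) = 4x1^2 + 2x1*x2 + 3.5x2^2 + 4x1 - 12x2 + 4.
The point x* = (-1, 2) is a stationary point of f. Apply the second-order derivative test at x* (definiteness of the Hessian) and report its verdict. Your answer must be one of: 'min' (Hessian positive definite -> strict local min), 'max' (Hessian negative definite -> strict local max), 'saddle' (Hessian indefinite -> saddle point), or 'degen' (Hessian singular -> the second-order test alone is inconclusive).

Compute the Hessian H = grad^2 f:
  H = [[8, 2], [2, 7]]
Verify stationarity: grad f(x*) = H x* + g = (0, 0).
Eigenvalues of H: 5.4384, 9.5616.
Both eigenvalues > 0, so H is positive definite -> x* is a strict local min.

min


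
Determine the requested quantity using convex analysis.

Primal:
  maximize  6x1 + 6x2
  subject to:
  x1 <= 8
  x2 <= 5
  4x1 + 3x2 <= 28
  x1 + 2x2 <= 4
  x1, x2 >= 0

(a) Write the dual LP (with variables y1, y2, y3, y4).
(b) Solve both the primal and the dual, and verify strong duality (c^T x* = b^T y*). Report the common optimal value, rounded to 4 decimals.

The standard primal-dual pair for 'max c^T x s.t. A x <= b, x >= 0' is:
  Dual:  min b^T y  s.t.  A^T y >= c,  y >= 0.

So the dual LP is:
  minimize  8y1 + 5y2 + 28y3 + 4y4
  subject to:
    y1 + 4y3 + y4 >= 6
    y2 + 3y3 + 2y4 >= 6
    y1, y2, y3, y4 >= 0

Solving the primal: x* = (4, 0).
  primal value c^T x* = 24.
Solving the dual: y* = (0, 0, 0, 6).
  dual value b^T y* = 24.
Strong duality: c^T x* = b^T y*. Confirmed.

24


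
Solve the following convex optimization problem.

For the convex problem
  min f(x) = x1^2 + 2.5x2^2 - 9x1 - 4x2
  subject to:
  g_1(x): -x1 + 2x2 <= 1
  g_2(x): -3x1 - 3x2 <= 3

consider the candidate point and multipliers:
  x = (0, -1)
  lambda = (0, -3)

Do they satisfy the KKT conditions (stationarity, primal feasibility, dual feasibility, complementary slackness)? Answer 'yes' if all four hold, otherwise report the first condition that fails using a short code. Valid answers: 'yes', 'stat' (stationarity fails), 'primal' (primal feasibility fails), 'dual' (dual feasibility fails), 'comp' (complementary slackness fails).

Gradient of f: grad f(x) = Q x + c = (-9, -9)
Constraint values g_i(x) = a_i^T x - b_i:
  g_1((0, -1)) = -3
  g_2((0, -1)) = 0
Stationarity residual: grad f(x) + sum_i lambda_i a_i = (0, 0)
  -> stationarity OK
Primal feasibility (all g_i <= 0): OK
Dual feasibility (all lambda_i >= 0): FAILS
Complementary slackness (lambda_i * g_i(x) = 0 for all i): OK

Verdict: the first failing condition is dual_feasibility -> dual.

dual


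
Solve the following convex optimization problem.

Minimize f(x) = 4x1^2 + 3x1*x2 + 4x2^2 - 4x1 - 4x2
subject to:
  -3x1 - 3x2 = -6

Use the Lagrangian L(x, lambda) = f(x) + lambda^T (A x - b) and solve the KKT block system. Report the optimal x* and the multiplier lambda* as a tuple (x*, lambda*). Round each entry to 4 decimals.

Form the Lagrangian:
  L(x, lambda) = (1/2) x^T Q x + c^T x + lambda^T (A x - b)
Stationarity (grad_x L = 0): Q x + c + A^T lambda = 0.
Primal feasibility: A x = b.

This gives the KKT block system:
  [ Q   A^T ] [ x     ]   [-c ]
  [ A    0  ] [ lambda ] = [ b ]

Solving the linear system:
  x*      = (1, 1)
  lambda* = (2.3333)
  f(x*)   = 3

x* = (1, 1), lambda* = (2.3333)


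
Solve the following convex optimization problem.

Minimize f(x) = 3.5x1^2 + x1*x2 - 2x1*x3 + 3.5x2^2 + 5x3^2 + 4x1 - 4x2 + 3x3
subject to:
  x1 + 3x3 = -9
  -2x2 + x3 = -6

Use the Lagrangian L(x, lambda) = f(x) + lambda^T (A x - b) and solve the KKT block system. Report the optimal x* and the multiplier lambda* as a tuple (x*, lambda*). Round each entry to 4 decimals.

Form the Lagrangian:
  L(x, lambda) = (1/2) x^T Q x + c^T x + lambda^T (A x - b)
Stationarity (grad_x L = 0): Q x + c + A^T lambda = 0.
Primal feasibility: A x = b.

This gives the KKT block system:
  [ Q   A^T ] [ x     ]   [-c ]
  [ A    0  ] [ lambda ] = [ b ]

Solving the linear system:
  x*      = (-2.0866, 1.8478, -2.3045)
  lambda* = (4.1493, 3.4239)
  f(x*)   = 17.6179

x* = (-2.0866, 1.8478, -2.3045), lambda* = (4.1493, 3.4239)
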